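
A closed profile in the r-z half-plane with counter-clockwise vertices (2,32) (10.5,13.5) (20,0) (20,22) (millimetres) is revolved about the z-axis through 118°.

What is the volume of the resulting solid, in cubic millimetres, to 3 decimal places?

Profile (r,z), 4 vertices: (2,32) (10.5,13.5) (20,0) (20,22)
edge 0: (2,32)→(10.5,13.5)  cross = 2·13.5 − 10.5·32 = -309.0000; (r_i+r_j)·cross = 12.5·-309.0000 = -3862.5000
edge 1: (10.5,13.5)→(20,0)  cross = 10.5·0 − 20·13.5 = -270.0000; (r_i+r_j)·cross = 30.5·-270.0000 = -8235.0000
edge 2: (20,0)→(20,22)  cross = 20·22 − 20·0 = 440.0000; (r_i+r_j)·cross = 40·440.0000 = 17600.0000
edge 3: (20,22)→(2,32)  cross = 20·32 − 2·22 = 596.0000; (r_i+r_j)·cross = 22·596.0000 = 13112.0000
Σcross = 457.0000 → A = |Σcross|/2 = 228.5000 mm²
Σ(r_i+r_j)·cross = 18614.5000 → first moment M = |Σ|/6 = 3102.4167
R_c = M/A = 3102.4167/228.5000 = 13.5773 mm
θ = 118° = 2.059489 rad
V = θ·R_c·A = 2.059489·13.5773·228.5000 = 6389.392 mm³

Volume = 6389.392 mm³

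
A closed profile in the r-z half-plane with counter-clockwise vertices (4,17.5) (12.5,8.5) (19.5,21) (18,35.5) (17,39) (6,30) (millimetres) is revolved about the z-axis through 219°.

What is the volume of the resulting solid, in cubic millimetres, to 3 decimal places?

Profile (r,z), 6 vertices: (4,17.5) (12.5,8.5) (19.5,21) (18,35.5) (17,39) (6,30)
edge 0: (4,17.5)→(12.5,8.5)  cross = 4·8.5 − 12.5·17.5 = -184.7500; (r_i+r_j)·cross = 16.5·-184.7500 = -3048.3750
edge 1: (12.5,8.5)→(19.5,21)  cross = 12.5·21 − 19.5·8.5 = 96.7500; (r_i+r_j)·cross = 32·96.7500 = 3096.0000
edge 2: (19.5,21)→(18,35.5)  cross = 19.5·35.5 − 18·21 = 314.2500; (r_i+r_j)·cross = 37.5·314.2500 = 11784.3750
edge 3: (18,35.5)→(17,39)  cross = 18·39 − 17·35.5 = 98.5000; (r_i+r_j)·cross = 35·98.5000 = 3447.5000
edge 4: (17,39)→(6,30)  cross = 17·30 − 6·39 = 276.0000; (r_i+r_j)·cross = 23·276.0000 = 6348.0000
edge 5: (6,30)→(4,17.5)  cross = 6·17.5 − 4·30 = -15.0000; (r_i+r_j)·cross = 10·-15.0000 = -150.0000
Σcross = 585.7500 → A = |Σcross|/2 = 292.8750 mm²
Σ(r_i+r_j)·cross = 21477.5000 → first moment M = |Σ|/6 = 3579.5833
R_c = M/A = 3579.5833/292.8750 = 12.2222 mm
θ = 219° = 3.822271 rad
V = θ·R_c·A = 3.822271·12.2222·292.8750 = 13682.138 mm³

Volume = 13682.138 mm³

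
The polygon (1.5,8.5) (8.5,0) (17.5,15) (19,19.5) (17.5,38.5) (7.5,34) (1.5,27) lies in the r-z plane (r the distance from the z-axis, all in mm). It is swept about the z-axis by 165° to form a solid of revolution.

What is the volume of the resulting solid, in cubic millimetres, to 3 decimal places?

Profile (r,z), 7 vertices: (1.5,8.5) (8.5,0) (17.5,15) (19,19.5) (17.5,38.5) (7.5,34) (1.5,27)
edge 0: (1.5,8.5)→(8.5,0)  cross = 1.5·0 − 8.5·8.5 = -72.2500; (r_i+r_j)·cross = 10·-72.2500 = -722.5000
edge 1: (8.5,0)→(17.5,15)  cross = 8.5·15 − 17.5·0 = 127.5000; (r_i+r_j)·cross = 26·127.5000 = 3315.0000
edge 2: (17.5,15)→(19,19.5)  cross = 17.5·19.5 − 19·15 = 56.2500; (r_i+r_j)·cross = 36.5·56.2500 = 2053.1250
edge 3: (19,19.5)→(17.5,38.5)  cross = 19·38.5 − 17.5·19.5 = 390.2500; (r_i+r_j)·cross = 36.5·390.2500 = 14244.1250
edge 4: (17.5,38.5)→(7.5,34)  cross = 17.5·34 − 7.5·38.5 = 306.2500; (r_i+r_j)·cross = 25·306.2500 = 7656.2500
edge 5: (7.5,34)→(1.5,27)  cross = 7.5·27 − 1.5·34 = 151.5000; (r_i+r_j)·cross = 9·151.5000 = 1363.5000
edge 6: (1.5,27)→(1.5,8.5)  cross = 1.5·8.5 − 1.5·27 = -27.7500; (r_i+r_j)·cross = 3·-27.7500 = -83.2500
Σcross = 931.7500 → A = |Σcross|/2 = 465.8750 mm²
Σ(r_i+r_j)·cross = 27826.2500 → first moment M = |Σ|/6 = 4637.7083
R_c = M/A = 4637.7083/465.8750 = 9.9548 mm
θ = 165° = 2.879793 rad
V = θ·R_c·A = 2.879793·9.9548·465.8750 = 13355.641 mm³

Volume = 13355.641 mm³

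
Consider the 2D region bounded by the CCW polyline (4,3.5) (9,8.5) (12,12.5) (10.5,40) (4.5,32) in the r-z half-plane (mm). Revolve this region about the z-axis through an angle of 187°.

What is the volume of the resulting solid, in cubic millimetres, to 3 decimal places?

Volume = 5159.878 mm³

Profile (r,z), 5 vertices: (4,3.5) (9,8.5) (12,12.5) (10.5,40) (4.5,32)
edge 0: (4,3.5)→(9,8.5)  cross = 4·8.5 − 9·3.5 = 2.5000; (r_i+r_j)·cross = 13·2.5000 = 32.5000
edge 1: (9,8.5)→(12,12.5)  cross = 9·12.5 − 12·8.5 = 10.5000; (r_i+r_j)·cross = 21·10.5000 = 220.5000
edge 2: (12,12.5)→(10.5,40)  cross = 12·40 − 10.5·12.5 = 348.7500; (r_i+r_j)·cross = 22.5·348.7500 = 7846.8750
edge 3: (10.5,40)→(4.5,32)  cross = 10.5·32 − 4.5·40 = 156.0000; (r_i+r_j)·cross = 15·156.0000 = 2340.0000
edge 4: (4.5,32)→(4,3.5)  cross = 4.5·3.5 − 4·32 = -112.2500; (r_i+r_j)·cross = 8.5·-112.2500 = -954.1250
Σcross = 405.5000 → A = |Σcross|/2 = 202.7500 mm²
Σ(r_i+r_j)·cross = 9485.7500 → first moment M = |Σ|/6 = 1580.9583
R_c = M/A = 1580.9583/202.7500 = 7.7976 mm
θ = 187° = 3.263766 rad
V = θ·R_c·A = 3.263766·7.7976·202.7500 = 5159.878 mm³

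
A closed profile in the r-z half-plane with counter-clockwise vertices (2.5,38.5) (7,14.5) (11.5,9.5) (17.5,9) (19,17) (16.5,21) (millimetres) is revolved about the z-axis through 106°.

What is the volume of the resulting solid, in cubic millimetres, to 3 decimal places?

Volume = 4318.631 mm³

Profile (r,z), 6 vertices: (2.5,38.5) (7,14.5) (11.5,9.5) (17.5,9) (19,17) (16.5,21)
edge 0: (2.5,38.5)→(7,14.5)  cross = 2.5·14.5 − 7·38.5 = -233.2500; (r_i+r_j)·cross = 9.5·-233.2500 = -2215.8750
edge 1: (7,14.5)→(11.5,9.5)  cross = 7·9.5 − 11.5·14.5 = -100.2500; (r_i+r_j)·cross = 18.5·-100.2500 = -1854.6250
edge 2: (11.5,9.5)→(17.5,9)  cross = 11.5·9 − 17.5·9.5 = -62.7500; (r_i+r_j)·cross = 29·-62.7500 = -1819.7500
edge 3: (17.5,9)→(19,17)  cross = 17.5·17 − 19·9 = 126.5000; (r_i+r_j)·cross = 36.5·126.5000 = 4617.2500
edge 4: (19,17)→(16.5,21)  cross = 19·21 − 16.5·17 = 118.5000; (r_i+r_j)·cross = 35.5·118.5000 = 4206.7500
edge 5: (16.5,21)→(2.5,38.5)  cross = 16.5·38.5 − 2.5·21 = 582.7500; (r_i+r_j)·cross = 19·582.7500 = 11072.2500
Σcross = 431.5000 → A = |Σcross|/2 = 215.7500 mm²
Σ(r_i+r_j)·cross = 14006.0000 → first moment M = |Σ|/6 = 2334.3333
R_c = M/A = 2334.3333/215.7500 = 10.8196 mm
θ = 106° = 1.850049 rad
V = θ·R_c·A = 1.850049·10.8196·215.7500 = 4318.631 mm³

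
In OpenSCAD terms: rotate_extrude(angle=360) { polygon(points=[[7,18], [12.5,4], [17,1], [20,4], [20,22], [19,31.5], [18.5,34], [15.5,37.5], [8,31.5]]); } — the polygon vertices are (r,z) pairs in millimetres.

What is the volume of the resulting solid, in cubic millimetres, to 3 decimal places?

Profile (r,z), 9 vertices: (7,18) (12.5,4) (17,1) (20,4) (20,22) (19,31.5) (18.5,34) (15.5,37.5) (8,31.5)
edge 0: (7,18)→(12.5,4)  cross = 7·4 − 12.5·18 = -197.0000; (r_i+r_j)·cross = 19.5·-197.0000 = -3841.5000
edge 1: (12.5,4)→(17,1)  cross = 12.5·1 − 17·4 = -55.5000; (r_i+r_j)·cross = 29.5·-55.5000 = -1637.2500
edge 2: (17,1)→(20,4)  cross = 17·4 − 20·1 = 48.0000; (r_i+r_j)·cross = 37·48.0000 = 1776.0000
edge 3: (20,4)→(20,22)  cross = 20·22 − 20·4 = 360.0000; (r_i+r_j)·cross = 40·360.0000 = 14400.0000
edge 4: (20,22)→(19,31.5)  cross = 20·31.5 − 19·22 = 212.0000; (r_i+r_j)·cross = 39·212.0000 = 8268.0000
edge 5: (19,31.5)→(18.5,34)  cross = 19·34 − 18.5·31.5 = 63.2500; (r_i+r_j)·cross = 37.5·63.2500 = 2371.8750
edge 6: (18.5,34)→(15.5,37.5)  cross = 18.5·37.5 − 15.5·34 = 166.7500; (r_i+r_j)·cross = 34·166.7500 = 5669.5000
edge 7: (15.5,37.5)→(8,31.5)  cross = 15.5·31.5 − 8·37.5 = 188.2500; (r_i+r_j)·cross = 23.5·188.2500 = 4423.8750
edge 8: (8,31.5)→(7,18)  cross = 8·18 − 7·31.5 = -76.5000; (r_i+r_j)·cross = 15·-76.5000 = -1147.5000
Σcross = 709.2500 → A = |Σcross|/2 = 354.6250 mm²
Σ(r_i+r_j)·cross = 30283.0000 → first moment M = |Σ|/6 = 5047.1667
R_c = M/A = 5047.1667/354.6250 = 14.2324 mm
θ = 360° = 6.283185 rad
V = θ·R_c·A = 6.283185·14.2324·354.6250 = 31712.283 mm³

Volume = 31712.283 mm³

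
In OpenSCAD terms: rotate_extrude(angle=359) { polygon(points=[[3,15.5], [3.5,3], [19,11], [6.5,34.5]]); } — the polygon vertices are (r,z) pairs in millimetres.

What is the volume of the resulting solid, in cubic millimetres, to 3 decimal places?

Profile (r,z), 4 vertices: (3,15.5) (3.5,3) (19,11) (6.5,34.5)
edge 0: (3,15.5)→(3.5,3)  cross = 3·3 − 3.5·15.5 = -45.2500; (r_i+r_j)·cross = 6.5·-45.2500 = -294.1250
edge 1: (3.5,3)→(19,11)  cross = 3.5·11 − 19·3 = -18.5000; (r_i+r_j)·cross = 22.5·-18.5000 = -416.2500
edge 2: (19,11)→(6.5,34.5)  cross = 19·34.5 − 6.5·11 = 584.0000; (r_i+r_j)·cross = 25.5·584.0000 = 14892.0000
edge 3: (6.5,34.5)→(3,15.5)  cross = 6.5·15.5 − 3·34.5 = -2.7500; (r_i+r_j)·cross = 9.5·-2.7500 = -26.1250
Σcross = 517.5000 → A = |Σcross|/2 = 258.7500 mm²
Σ(r_i+r_j)·cross = 14155.5000 → first moment M = |Σ|/6 = 2359.2500
R_c = M/A = 2359.2500/258.7500 = 9.1179 mm
θ = 359° = 6.265732 rad
V = θ·R_c·A = 6.265732·9.1179·258.7500 = 14782.428 mm³

Volume = 14782.428 mm³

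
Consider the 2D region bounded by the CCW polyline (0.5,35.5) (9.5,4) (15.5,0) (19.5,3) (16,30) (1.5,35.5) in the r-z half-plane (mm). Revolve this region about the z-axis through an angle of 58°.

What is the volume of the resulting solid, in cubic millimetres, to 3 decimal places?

Profile (r,z), 6 vertices: (0.5,35.5) (9.5,4) (15.5,0) (19.5,3) (16,30) (1.5,35.5)
edge 0: (0.5,35.5)→(9.5,4)  cross = 0.5·4 − 9.5·35.5 = -335.2500; (r_i+r_j)·cross = 10·-335.2500 = -3352.5000
edge 1: (9.5,4)→(15.5,0)  cross = 9.5·0 − 15.5·4 = -62.0000; (r_i+r_j)·cross = 25·-62.0000 = -1550.0000
edge 2: (15.5,0)→(19.5,3)  cross = 15.5·3 − 19.5·0 = 46.5000; (r_i+r_j)·cross = 35·46.5000 = 1627.5000
edge 3: (19.5,3)→(16,30)  cross = 19.5·30 − 16·3 = 537.0000; (r_i+r_j)·cross = 35.5·537.0000 = 19063.5000
edge 4: (16,30)→(1.5,35.5)  cross = 16·35.5 − 1.5·30 = 523.0000; (r_i+r_j)·cross = 17.5·523.0000 = 9152.5000
edge 5: (1.5,35.5)→(0.5,35.5)  cross = 1.5·35.5 − 0.5·35.5 = 35.5000; (r_i+r_j)·cross = 2·35.5000 = 71.0000
Σcross = 744.7500 → A = |Σcross|/2 = 372.3750 mm²
Σ(r_i+r_j)·cross = 25012.0000 → first moment M = |Σ|/6 = 4168.6667
R_c = M/A = 4168.6667/372.3750 = 11.1948 mm
θ = 58° = 1.012291 rad
V = θ·R_c·A = 1.012291·11.1948·372.3750 = 4219.904 mm³

Volume = 4219.904 mm³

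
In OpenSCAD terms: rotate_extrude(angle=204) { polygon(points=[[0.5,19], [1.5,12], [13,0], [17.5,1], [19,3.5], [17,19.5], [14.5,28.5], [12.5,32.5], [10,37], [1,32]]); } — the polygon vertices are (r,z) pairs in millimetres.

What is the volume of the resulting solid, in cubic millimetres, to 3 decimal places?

Profile (r,z), 10 vertices: (0.5,19) (1.5,12) (13,0) (17.5,1) (19,3.5) (17,19.5) (14.5,28.5) (12.5,32.5) (10,37) (1,32)
edge 0: (0.5,19)→(1.5,12)  cross = 0.5·12 − 1.5·19 = -22.5000; (r_i+r_j)·cross = 2·-22.5000 = -45.0000
edge 1: (1.5,12)→(13,0)  cross = 1.5·0 − 13·12 = -156.0000; (r_i+r_j)·cross = 14.5·-156.0000 = -2262.0000
edge 2: (13,0)→(17.5,1)  cross = 13·1 − 17.5·0 = 13.0000; (r_i+r_j)·cross = 30.5·13.0000 = 396.5000
edge 3: (17.5,1)→(19,3.5)  cross = 17.5·3.5 − 19·1 = 42.2500; (r_i+r_j)·cross = 36.5·42.2500 = 1542.1250
edge 4: (19,3.5)→(17,19.5)  cross = 19·19.5 − 17·3.5 = 311.0000; (r_i+r_j)·cross = 36·311.0000 = 11196.0000
edge 5: (17,19.5)→(14.5,28.5)  cross = 17·28.5 − 14.5·19.5 = 201.7500; (r_i+r_j)·cross = 31.5·201.7500 = 6355.1250
edge 6: (14.5,28.5)→(12.5,32.5)  cross = 14.5·32.5 − 12.5·28.5 = 115.0000; (r_i+r_j)·cross = 27·115.0000 = 3105.0000
edge 7: (12.5,32.5)→(10,37)  cross = 12.5·37 − 10·32.5 = 137.5000; (r_i+r_j)·cross = 22.5·137.5000 = 3093.7500
edge 8: (10,37)→(1,32)  cross = 10·32 − 1·37 = 283.0000; (r_i+r_j)·cross = 11·283.0000 = 3113.0000
edge 9: (1,32)→(0.5,19)  cross = 1·19 − 0.5·32 = 3.0000; (r_i+r_j)·cross = 1.5·3.0000 = 4.5000
Σcross = 928.0000 → A = |Σcross|/2 = 464.0000 mm²
Σ(r_i+r_j)·cross = 26499.0000 → first moment M = |Σ|/6 = 4416.5000
R_c = M/A = 4416.5000/464.0000 = 9.5183 mm
θ = 204° = 3.560472 rad
V = θ·R_c·A = 3.560472·9.5183·464.0000 = 15724.823 mm³

Volume = 15724.823 mm³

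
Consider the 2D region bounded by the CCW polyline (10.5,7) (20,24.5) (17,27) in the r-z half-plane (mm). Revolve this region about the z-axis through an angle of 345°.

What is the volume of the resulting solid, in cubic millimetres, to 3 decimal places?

Profile (r,z), 3 vertices: (10.5,7) (20,24.5) (17,27)
edge 0: (10.5,7)→(20,24.5)  cross = 10.5·24.5 − 20·7 = 117.2500; (r_i+r_j)·cross = 30.5·117.2500 = 3576.1250
edge 1: (20,24.5)→(17,27)  cross = 20·27 − 17·24.5 = 123.5000; (r_i+r_j)·cross = 37·123.5000 = 4569.5000
edge 2: (17,27)→(10.5,7)  cross = 17·7 − 10.5·27 = -164.5000; (r_i+r_j)·cross = 27.5·-164.5000 = -4523.7500
Σcross = 76.2500 → A = |Σcross|/2 = 38.1250 mm²
Σ(r_i+r_j)·cross = 3621.8750 → first moment M = |Σ|/6 = 603.6458
R_c = M/A = 603.6458/38.1250 = 15.8333 mm
θ = 345° = 6.021386 rad
V = θ·R_c·A = 6.021386·15.8333·38.1250 = 3634.785 mm³

Volume = 3634.785 mm³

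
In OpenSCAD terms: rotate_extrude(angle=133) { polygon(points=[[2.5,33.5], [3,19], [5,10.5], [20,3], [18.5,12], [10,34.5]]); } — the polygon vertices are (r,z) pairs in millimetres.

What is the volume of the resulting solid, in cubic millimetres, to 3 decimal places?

Profile (r,z), 6 vertices: (2.5,33.5) (3,19) (5,10.5) (20,3) (18.5,12) (10,34.5)
edge 0: (2.5,33.5)→(3,19)  cross = 2.5·19 − 3·33.5 = -53.0000; (r_i+r_j)·cross = 5.5·-53.0000 = -291.5000
edge 1: (3,19)→(5,10.5)  cross = 3·10.5 − 5·19 = -63.5000; (r_i+r_j)·cross = 8·-63.5000 = -508.0000
edge 2: (5,10.5)→(20,3)  cross = 5·3 − 20·10.5 = -195.0000; (r_i+r_j)·cross = 25·-195.0000 = -4875.0000
edge 3: (20,3)→(18.5,12)  cross = 20·12 − 18.5·3 = 184.5000; (r_i+r_j)·cross = 38.5·184.5000 = 7103.2500
edge 4: (18.5,12)→(10,34.5)  cross = 18.5·34.5 − 10·12 = 518.2500; (r_i+r_j)·cross = 28.5·518.2500 = 14770.1250
edge 5: (10,34.5)→(2.5,33.5)  cross = 10·33.5 − 2.5·34.5 = 248.7500; (r_i+r_j)·cross = 12.5·248.7500 = 3109.3750
Σcross = 640.0000 → A = |Σcross|/2 = 320.0000 mm²
Σ(r_i+r_j)·cross = 19308.2500 → first moment M = |Σ|/6 = 3218.0417
R_c = M/A = 3218.0417/320.0000 = 10.0564 mm
θ = 133° = 2.321288 rad
V = θ·R_c·A = 2.321288·10.0564·320.0000 = 7470.001 mm³

Volume = 7470.001 mm³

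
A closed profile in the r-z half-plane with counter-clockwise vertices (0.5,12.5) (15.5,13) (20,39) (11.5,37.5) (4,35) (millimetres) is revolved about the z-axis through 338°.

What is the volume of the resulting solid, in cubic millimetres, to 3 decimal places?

Volume = 22408.160 mm³

Profile (r,z), 5 vertices: (0.5,12.5) (15.5,13) (20,39) (11.5,37.5) (4,35)
edge 0: (0.5,12.5)→(15.5,13)  cross = 0.5·13 − 15.5·12.5 = -187.2500; (r_i+r_j)·cross = 16·-187.2500 = -2996.0000
edge 1: (15.5,13)→(20,39)  cross = 15.5·39 − 20·13 = 344.5000; (r_i+r_j)·cross = 35.5·344.5000 = 12229.7500
edge 2: (20,39)→(11.5,37.5)  cross = 20·37.5 − 11.5·39 = 301.5000; (r_i+r_j)·cross = 31.5·301.5000 = 9497.2500
edge 3: (11.5,37.5)→(4,35)  cross = 11.5·35 − 4·37.5 = 252.5000; (r_i+r_j)·cross = 15.5·252.5000 = 3913.7500
edge 4: (4,35)→(0.5,12.5)  cross = 4·12.5 − 0.5·35 = 32.5000; (r_i+r_j)·cross = 4.5·32.5000 = 146.2500
Σcross = 743.7500 → A = |Σcross|/2 = 371.8750 mm²
Σ(r_i+r_j)·cross = 22791.0000 → first moment M = |Σ|/6 = 3798.5000
R_c = M/A = 3798.5000/371.8750 = 10.2145 mm
θ = 338° = 5.899213 rad
V = θ·R_c·A = 5.899213·10.2145·371.8750 = 22408.160 mm³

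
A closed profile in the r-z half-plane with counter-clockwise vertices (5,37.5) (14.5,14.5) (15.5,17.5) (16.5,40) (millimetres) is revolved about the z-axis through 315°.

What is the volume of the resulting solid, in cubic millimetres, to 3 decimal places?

Profile (r,z), 4 vertices: (5,37.5) (14.5,14.5) (15.5,17.5) (16.5,40)
edge 0: (5,37.5)→(14.5,14.5)  cross = 5·14.5 − 14.5·37.5 = -471.2500; (r_i+r_j)·cross = 19.5·-471.2500 = -9189.3750
edge 1: (14.5,14.5)→(15.5,17.5)  cross = 14.5·17.5 − 15.5·14.5 = 29.0000; (r_i+r_j)·cross = 30·29.0000 = 870.0000
edge 2: (15.5,17.5)→(16.5,40)  cross = 15.5·40 − 16.5·17.5 = 331.2500; (r_i+r_j)·cross = 32·331.2500 = 10600.0000
edge 3: (16.5,40)→(5,37.5)  cross = 16.5·37.5 − 5·40 = 418.7500; (r_i+r_j)·cross = 21.5·418.7500 = 9003.1250
Σcross = 307.7500 → A = |Σcross|/2 = 153.8750 mm²
Σ(r_i+r_j)·cross = 11283.7500 → first moment M = |Σ|/6 = 1880.6250
R_c = M/A = 1880.6250/153.8750 = 12.2218 mm
θ = 315° = 5.497787 rad
V = θ·R_c·A = 5.497787·12.2218·153.8750 = 10339.276 mm³

Volume = 10339.276 mm³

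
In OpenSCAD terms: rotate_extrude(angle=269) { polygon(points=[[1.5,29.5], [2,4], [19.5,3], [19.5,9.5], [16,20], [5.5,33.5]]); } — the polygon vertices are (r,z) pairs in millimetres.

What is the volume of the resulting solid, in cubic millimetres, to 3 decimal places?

Profile (r,z), 6 vertices: (1.5,29.5) (2,4) (19.5,3) (19.5,9.5) (16,20) (5.5,33.5)
edge 0: (1.5,29.5)→(2,4)  cross = 1.5·4 − 2·29.5 = -53.0000; (r_i+r_j)·cross = 3.5·-53.0000 = -185.5000
edge 1: (2,4)→(19.5,3)  cross = 2·3 − 19.5·4 = -72.0000; (r_i+r_j)·cross = 21.5·-72.0000 = -1548.0000
edge 2: (19.5,3)→(19.5,9.5)  cross = 19.5·9.5 − 19.5·3 = 126.7500; (r_i+r_j)·cross = 39·126.7500 = 4943.2500
edge 3: (19.5,9.5)→(16,20)  cross = 19.5·20 − 16·9.5 = 238.0000; (r_i+r_j)·cross = 35.5·238.0000 = 8449.0000
edge 4: (16,20)→(5.5,33.5)  cross = 16·33.5 − 5.5·20 = 426.0000; (r_i+r_j)·cross = 21.5·426.0000 = 9159.0000
edge 5: (5.5,33.5)→(1.5,29.5)  cross = 5.5·29.5 − 1.5·33.5 = 112.0000; (r_i+r_j)·cross = 7·112.0000 = 784.0000
Σcross = 777.7500 → A = |Σcross|/2 = 388.8750 mm²
Σ(r_i+r_j)·cross = 21601.7500 → first moment M = |Σ|/6 = 3600.2917
R_c = M/A = 3600.2917/388.8750 = 9.2582 mm
θ = 269° = 4.694936 rad
V = θ·R_c·A = 4.694936·9.2582·388.8750 = 16903.138 mm³

Volume = 16903.138 mm³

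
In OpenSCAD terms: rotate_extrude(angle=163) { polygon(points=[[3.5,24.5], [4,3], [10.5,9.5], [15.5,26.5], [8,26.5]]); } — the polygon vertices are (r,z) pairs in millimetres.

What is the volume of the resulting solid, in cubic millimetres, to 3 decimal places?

Volume = 4126.034 mm³

Profile (r,z), 5 vertices: (3.5,24.5) (4,3) (10.5,9.5) (15.5,26.5) (8,26.5)
edge 0: (3.5,24.5)→(4,3)  cross = 3.5·3 − 4·24.5 = -87.5000; (r_i+r_j)·cross = 7.5·-87.5000 = -656.2500
edge 1: (4,3)→(10.5,9.5)  cross = 4·9.5 − 10.5·3 = 6.5000; (r_i+r_j)·cross = 14.5·6.5000 = 94.2500
edge 2: (10.5,9.5)→(15.5,26.5)  cross = 10.5·26.5 − 15.5·9.5 = 131.0000; (r_i+r_j)·cross = 26·131.0000 = 3406.0000
edge 3: (15.5,26.5)→(8,26.5)  cross = 15.5·26.5 − 8·26.5 = 198.7500; (r_i+r_j)·cross = 23.5·198.7500 = 4670.6250
edge 4: (8,26.5)→(3.5,24.5)  cross = 8·24.5 − 3.5·26.5 = 103.2500; (r_i+r_j)·cross = 11.5·103.2500 = 1187.3750
Σcross = 352.0000 → A = |Σcross|/2 = 176.0000 mm²
Σ(r_i+r_j)·cross = 8702.0000 → first moment M = |Σ|/6 = 1450.3333
R_c = M/A = 1450.3333/176.0000 = 8.2405 mm
θ = 163° = 2.844887 rad
V = θ·R_c·A = 2.844887·8.2405·176.0000 = 4126.034 mm³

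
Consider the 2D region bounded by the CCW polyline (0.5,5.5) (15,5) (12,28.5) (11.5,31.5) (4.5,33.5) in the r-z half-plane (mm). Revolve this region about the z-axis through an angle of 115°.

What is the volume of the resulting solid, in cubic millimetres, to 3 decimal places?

Profile (r,z), 5 vertices: (0.5,5.5) (15,5) (12,28.5) (11.5,31.5) (4.5,33.5)
edge 0: (0.5,5.5)→(15,5)  cross = 0.5·5 − 15·5.5 = -80.0000; (r_i+r_j)·cross = 15.5·-80.0000 = -1240.0000
edge 1: (15,5)→(12,28.5)  cross = 15·28.5 − 12·5 = 367.5000; (r_i+r_j)·cross = 27·367.5000 = 9922.5000
edge 2: (12,28.5)→(11.5,31.5)  cross = 12·31.5 − 11.5·28.5 = 50.2500; (r_i+r_j)·cross = 23.5·50.2500 = 1180.8750
edge 3: (11.5,31.5)→(4.5,33.5)  cross = 11.5·33.5 − 4.5·31.5 = 243.5000; (r_i+r_j)·cross = 16·243.5000 = 3896.0000
edge 4: (4.5,33.5)→(0.5,5.5)  cross = 4.5·5.5 − 0.5·33.5 = 8.0000; (r_i+r_j)·cross = 5·8.0000 = 40.0000
Σcross = 589.2500 → A = |Σcross|/2 = 294.6250 mm²
Σ(r_i+r_j)·cross = 13799.3750 → first moment M = |Σ|/6 = 2299.8958
R_c = M/A = 2299.8958/294.6250 = 7.8062 mm
θ = 115° = 2.007129 rad
V = θ·R_c·A = 2.007129·7.8062·294.6250 = 4616.187 mm³

Volume = 4616.187 mm³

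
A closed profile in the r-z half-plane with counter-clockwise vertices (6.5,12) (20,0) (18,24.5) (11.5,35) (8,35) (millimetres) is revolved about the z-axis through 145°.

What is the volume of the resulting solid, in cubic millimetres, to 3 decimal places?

Profile (r,z), 5 vertices: (6.5,12) (20,0) (18,24.5) (11.5,35) (8,35)
edge 0: (6.5,12)→(20,0)  cross = 6.5·0 − 20·12 = -240.0000; (r_i+r_j)·cross = 26.5·-240.0000 = -6360.0000
edge 1: (20,0)→(18,24.5)  cross = 20·24.5 − 18·0 = 490.0000; (r_i+r_j)·cross = 38·490.0000 = 18620.0000
edge 2: (18,24.5)→(11.5,35)  cross = 18·35 − 11.5·24.5 = 348.2500; (r_i+r_j)·cross = 29.5·348.2500 = 10273.3750
edge 3: (11.5,35)→(8,35)  cross = 11.5·35 − 8·35 = 122.5000; (r_i+r_j)·cross = 19.5·122.5000 = 2388.7500
edge 4: (8,35)→(6.5,12)  cross = 8·12 − 6.5·35 = -131.5000; (r_i+r_j)·cross = 14.5·-131.5000 = -1906.7500
Σcross = 589.2500 → A = |Σcross|/2 = 294.6250 mm²
Σ(r_i+r_j)·cross = 23015.3750 → first moment M = |Σ|/6 = 3835.8958
R_c = M/A = 3835.8958/294.6250 = 13.0196 mm
θ = 145° = 2.530727 rad
V = θ·R_c·A = 2.530727·13.0196·294.6250 = 9707.607 mm³

Volume = 9707.607 mm³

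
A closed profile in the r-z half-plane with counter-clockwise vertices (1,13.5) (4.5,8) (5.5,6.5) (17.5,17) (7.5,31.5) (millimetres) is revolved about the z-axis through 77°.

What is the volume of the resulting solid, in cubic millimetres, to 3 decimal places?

Profile (r,z), 5 vertices: (1,13.5) (4.5,8) (5.5,6.5) (17.5,17) (7.5,31.5)
edge 0: (1,13.5)→(4.5,8)  cross = 1·8 − 4.5·13.5 = -52.7500; (r_i+r_j)·cross = 5.5·-52.7500 = -290.1250
edge 1: (4.5,8)→(5.5,6.5)  cross = 4.5·6.5 − 5.5·8 = -14.7500; (r_i+r_j)·cross = 10·-14.7500 = -147.5000
edge 2: (5.5,6.5)→(17.5,17)  cross = 5.5·17 − 17.5·6.5 = -20.2500; (r_i+r_j)·cross = 23·-20.2500 = -465.7500
edge 3: (17.5,17)→(7.5,31.5)  cross = 17.5·31.5 − 7.5·17 = 423.7500; (r_i+r_j)·cross = 25·423.7500 = 10593.7500
edge 4: (7.5,31.5)→(1,13.5)  cross = 7.5·13.5 − 1·31.5 = 69.7500; (r_i+r_j)·cross = 8.5·69.7500 = 592.8750
Σcross = 405.7500 → A = |Σcross|/2 = 202.8750 mm²
Σ(r_i+r_j)·cross = 10283.2500 → first moment M = |Σ|/6 = 1713.8750
R_c = M/A = 1713.8750/202.8750 = 8.4479 mm
θ = 77° = 1.343904 rad
V = θ·R_c·A = 1.343904·8.4479·202.8750 = 2303.283 mm³

Volume = 2303.283 mm³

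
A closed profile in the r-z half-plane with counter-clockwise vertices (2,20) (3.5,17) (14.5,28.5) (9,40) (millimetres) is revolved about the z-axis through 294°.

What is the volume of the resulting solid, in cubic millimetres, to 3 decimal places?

Volume = 5013.890 mm³

Profile (r,z), 4 vertices: (2,20) (3.5,17) (14.5,28.5) (9,40)
edge 0: (2,20)→(3.5,17)  cross = 2·17 − 3.5·20 = -36.0000; (r_i+r_j)·cross = 5.5·-36.0000 = -198.0000
edge 1: (3.5,17)→(14.5,28.5)  cross = 3.5·28.5 − 14.5·17 = -146.7500; (r_i+r_j)·cross = 18·-146.7500 = -2641.5000
edge 2: (14.5,28.5)→(9,40)  cross = 14.5·40 − 9·28.5 = 323.5000; (r_i+r_j)·cross = 23.5·323.5000 = 7602.2500
edge 3: (9,40)→(2,20)  cross = 9·20 − 2·40 = 100.0000; (r_i+r_j)·cross = 11·100.0000 = 1100.0000
Σcross = 240.7500 → A = |Σcross|/2 = 120.3750 mm²
Σ(r_i+r_j)·cross = 5862.7500 → first moment M = |Σ|/6 = 977.1250
R_c = M/A = 977.1250/120.3750 = 8.1173 mm
θ = 294° = 5.131268 rad
V = θ·R_c·A = 5.131268·8.1173·120.3750 = 5013.890 mm³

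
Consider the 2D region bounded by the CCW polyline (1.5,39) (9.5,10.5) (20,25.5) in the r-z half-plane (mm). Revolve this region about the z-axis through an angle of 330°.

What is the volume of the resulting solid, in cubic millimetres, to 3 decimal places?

Profile (r,z), 3 vertices: (1.5,39) (9.5,10.5) (20,25.5)
edge 0: (1.5,39)→(9.5,10.5)  cross = 1.5·10.5 − 9.5·39 = -354.7500; (r_i+r_j)·cross = 11·-354.7500 = -3902.2500
edge 1: (9.5,10.5)→(20,25.5)  cross = 9.5·25.5 − 20·10.5 = 32.2500; (r_i+r_j)·cross = 29.5·32.2500 = 951.3750
edge 2: (20,25.5)→(1.5,39)  cross = 20·39 − 1.5·25.5 = 741.7500; (r_i+r_j)·cross = 21.5·741.7500 = 15947.6250
Σcross = 419.2500 → A = |Σcross|/2 = 209.6250 mm²
Σ(r_i+r_j)·cross = 12996.7500 → first moment M = |Σ|/6 = 2166.1250
R_c = M/A = 2166.1250/209.6250 = 10.3333 mm
θ = 330° = 5.759587 rad
V = θ·R_c·A = 5.759587·10.3333·209.6250 = 12475.984 mm³

Volume = 12475.984 mm³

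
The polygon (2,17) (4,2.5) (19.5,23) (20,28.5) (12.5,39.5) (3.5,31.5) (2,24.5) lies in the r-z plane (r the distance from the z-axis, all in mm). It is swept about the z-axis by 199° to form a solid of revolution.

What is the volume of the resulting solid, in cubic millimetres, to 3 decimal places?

Profile (r,z), 7 vertices: (2,17) (4,2.5) (19.5,23) (20,28.5) (12.5,39.5) (3.5,31.5) (2,24.5)
edge 0: (2,17)→(4,2.5)  cross = 2·2.5 − 4·17 = -63.0000; (r_i+r_j)·cross = 6·-63.0000 = -378.0000
edge 1: (4,2.5)→(19.5,23)  cross = 4·23 − 19.5·2.5 = 43.2500; (r_i+r_j)·cross = 23.5·43.2500 = 1016.3750
edge 2: (19.5,23)→(20,28.5)  cross = 19.5·28.5 − 20·23 = 95.7500; (r_i+r_j)·cross = 39.5·95.7500 = 3782.1250
edge 3: (20,28.5)→(12.5,39.5)  cross = 20·39.5 − 12.5·28.5 = 433.7500; (r_i+r_j)·cross = 32.5·433.7500 = 14096.8750
edge 4: (12.5,39.5)→(3.5,31.5)  cross = 12.5·31.5 − 3.5·39.5 = 255.5000; (r_i+r_j)·cross = 16·255.5000 = 4088.0000
edge 5: (3.5,31.5)→(2,24.5)  cross = 3.5·24.5 − 2·31.5 = 22.7500; (r_i+r_j)·cross = 5.5·22.7500 = 125.1250
edge 6: (2,24.5)→(2,17)  cross = 2·17 − 2·24.5 = -15.0000; (r_i+r_j)·cross = 4·-15.0000 = -60.0000
Σcross = 773.0000 → A = |Σcross|/2 = 386.5000 mm²
Σ(r_i+r_j)·cross = 22670.5000 → first moment M = |Σ|/6 = 3778.4167
R_c = M/A = 3778.4167/386.5000 = 9.7760 mm
θ = 199° = 3.473205 rad
V = θ·R_c·A = 3.473205·9.7760·386.5000 = 13123.216 mm³

Volume = 13123.216 mm³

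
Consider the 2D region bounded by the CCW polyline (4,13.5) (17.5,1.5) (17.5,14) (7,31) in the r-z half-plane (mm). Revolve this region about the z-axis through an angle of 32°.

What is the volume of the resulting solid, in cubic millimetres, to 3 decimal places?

Volume = 1235.379 mm³

Profile (r,z), 4 vertices: (4,13.5) (17.5,1.5) (17.5,14) (7,31)
edge 0: (4,13.5)→(17.5,1.5)  cross = 4·1.5 − 17.5·13.5 = -230.2500; (r_i+r_j)·cross = 21.5·-230.2500 = -4950.3750
edge 1: (17.5,1.5)→(17.5,14)  cross = 17.5·14 − 17.5·1.5 = 218.7500; (r_i+r_j)·cross = 35·218.7500 = 7656.2500
edge 2: (17.5,14)→(7,31)  cross = 17.5·31 − 7·14 = 444.5000; (r_i+r_j)·cross = 24.5·444.5000 = 10890.2500
edge 3: (7,31)→(4,13.5)  cross = 7·13.5 − 4·31 = -29.5000; (r_i+r_j)·cross = 11·-29.5000 = -324.5000
Σcross = 403.5000 → A = |Σcross|/2 = 201.7500 mm²
Σ(r_i+r_j)·cross = 13271.6250 → first moment M = |Σ|/6 = 2211.9375
R_c = M/A = 2211.9375/201.7500 = 10.9638 mm
θ = 32° = 0.558505 rad
V = θ·R_c·A = 0.558505·10.9638·201.7500 = 1235.379 mm³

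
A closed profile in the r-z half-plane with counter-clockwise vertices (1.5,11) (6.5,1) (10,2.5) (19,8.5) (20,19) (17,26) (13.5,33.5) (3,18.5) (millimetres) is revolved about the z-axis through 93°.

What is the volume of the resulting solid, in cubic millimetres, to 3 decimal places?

Volume = 6633.062 mm³

Profile (r,z), 8 vertices: (1.5,11) (6.5,1) (10,2.5) (19,8.5) (20,19) (17,26) (13.5,33.5) (3,18.5)
edge 0: (1.5,11)→(6.5,1)  cross = 1.5·1 − 6.5·11 = -70.0000; (r_i+r_j)·cross = 8·-70.0000 = -560.0000
edge 1: (6.5,1)→(10,2.5)  cross = 6.5·2.5 − 10·1 = 6.2500; (r_i+r_j)·cross = 16.5·6.2500 = 103.1250
edge 2: (10,2.5)→(19,8.5)  cross = 10·8.5 − 19·2.5 = 37.5000; (r_i+r_j)·cross = 29·37.5000 = 1087.5000
edge 3: (19,8.5)→(20,19)  cross = 19·19 − 20·8.5 = 191.0000; (r_i+r_j)·cross = 39·191.0000 = 7449.0000
edge 4: (20,19)→(17,26)  cross = 20·26 − 17·19 = 197.0000; (r_i+r_j)·cross = 37·197.0000 = 7289.0000
edge 5: (17,26)→(13.5,33.5)  cross = 17·33.5 − 13.5·26 = 218.5000; (r_i+r_j)·cross = 30.5·218.5000 = 6664.2500
edge 6: (13.5,33.5)→(3,18.5)  cross = 13.5·18.5 − 3·33.5 = 149.2500; (r_i+r_j)·cross = 16.5·149.2500 = 2462.6250
edge 7: (3,18.5)→(1.5,11)  cross = 3·11 − 1.5·18.5 = 5.2500; (r_i+r_j)·cross = 4.5·5.2500 = 23.6250
Σcross = 734.7500 → A = |Σcross|/2 = 367.3750 mm²
Σ(r_i+r_j)·cross = 24519.1250 → first moment M = |Σ|/6 = 4086.5208
R_c = M/A = 4086.5208/367.3750 = 11.1236 mm
θ = 93° = 1.623156 rad
V = θ·R_c·A = 1.623156·11.1236·367.3750 = 6633.062 mm³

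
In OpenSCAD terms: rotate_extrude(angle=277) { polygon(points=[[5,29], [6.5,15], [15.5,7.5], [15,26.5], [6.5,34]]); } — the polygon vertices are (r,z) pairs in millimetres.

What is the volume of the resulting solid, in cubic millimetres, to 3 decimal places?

Volume = 9043.250 mm³

Profile (r,z), 5 vertices: (5,29) (6.5,15) (15.5,7.5) (15,26.5) (6.5,34)
edge 0: (5,29)→(6.5,15)  cross = 5·15 − 6.5·29 = -113.5000; (r_i+r_j)·cross = 11.5·-113.5000 = -1305.2500
edge 1: (6.5,15)→(15.5,7.5)  cross = 6.5·7.5 − 15.5·15 = -183.7500; (r_i+r_j)·cross = 22·-183.7500 = -4042.5000
edge 2: (15.5,7.5)→(15,26.5)  cross = 15.5·26.5 − 15·7.5 = 298.2500; (r_i+r_j)·cross = 30.5·298.2500 = 9096.6250
edge 3: (15,26.5)→(6.5,34)  cross = 15·34 − 6.5·26.5 = 337.7500; (r_i+r_j)·cross = 21.5·337.7500 = 7261.6250
edge 4: (6.5,34)→(5,29)  cross = 6.5·29 − 5·34 = 18.5000; (r_i+r_j)·cross = 11.5·18.5000 = 212.7500
Σcross = 357.2500 → A = |Σcross|/2 = 178.6250 mm²
Σ(r_i+r_j)·cross = 11223.2500 → first moment M = |Σ|/6 = 1870.5417
R_c = M/A = 1870.5417/178.6250 = 10.4719 mm
θ = 277° = 4.834562 rad
V = θ·R_c·A = 4.834562·10.4719·178.6250 = 9043.250 mm³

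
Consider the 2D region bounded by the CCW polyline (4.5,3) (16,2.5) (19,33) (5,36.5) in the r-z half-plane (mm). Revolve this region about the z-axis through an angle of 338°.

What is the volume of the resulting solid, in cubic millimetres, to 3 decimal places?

Volume = 26871.160 mm³

Profile (r,z), 4 vertices: (4.5,3) (16,2.5) (19,33) (5,36.5)
edge 0: (4.5,3)→(16,2.5)  cross = 4.5·2.5 − 16·3 = -36.7500; (r_i+r_j)·cross = 20.5·-36.7500 = -753.3750
edge 1: (16,2.5)→(19,33)  cross = 16·33 − 19·2.5 = 480.5000; (r_i+r_j)·cross = 35·480.5000 = 16817.5000
edge 2: (19,33)→(5,36.5)  cross = 19·36.5 − 5·33 = 528.5000; (r_i+r_j)·cross = 24·528.5000 = 12684.0000
edge 3: (5,36.5)→(4.5,3)  cross = 5·3 − 4.5·36.5 = -149.2500; (r_i+r_j)·cross = 9.5·-149.2500 = -1417.8750
Σcross = 823.0000 → A = |Σcross|/2 = 411.5000 mm²
Σ(r_i+r_j)·cross = 27330.2500 → first moment M = |Σ|/6 = 4555.0417
R_c = M/A = 4555.0417/411.5000 = 11.0694 mm
θ = 338° = 5.899213 rad
V = θ·R_c·A = 5.899213·11.0694·411.5000 = 26871.160 mm³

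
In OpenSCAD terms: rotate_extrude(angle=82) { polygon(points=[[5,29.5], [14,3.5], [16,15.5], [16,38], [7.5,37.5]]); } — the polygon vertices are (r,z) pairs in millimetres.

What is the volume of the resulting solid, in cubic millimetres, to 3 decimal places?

Profile (r,z), 5 vertices: (5,29.5) (14,3.5) (16,15.5) (16,38) (7.5,37.5)
edge 0: (5,29.5)→(14,3.5)  cross = 5·3.5 − 14·29.5 = -395.5000; (r_i+r_j)·cross = 19·-395.5000 = -7514.5000
edge 1: (14,3.5)→(16,15.5)  cross = 14·15.5 − 16·3.5 = 161.0000; (r_i+r_j)·cross = 30·161.0000 = 4830.0000
edge 2: (16,15.5)→(16,38)  cross = 16·38 − 16·15.5 = 360.0000; (r_i+r_j)·cross = 32·360.0000 = 11520.0000
edge 3: (16,38)→(7.5,37.5)  cross = 16·37.5 − 7.5·38 = 315.0000; (r_i+r_j)·cross = 23.5·315.0000 = 7402.5000
edge 4: (7.5,37.5)→(5,29.5)  cross = 7.5·29.5 − 5·37.5 = 33.7500; (r_i+r_j)·cross = 12.5·33.7500 = 421.8750
Σcross = 474.2500 → A = |Σcross|/2 = 237.1250 mm²
Σ(r_i+r_j)·cross = 16659.8750 → first moment M = |Σ|/6 = 2776.6458
R_c = M/A = 2776.6458/237.1250 = 11.7096 mm
θ = 82° = 1.431170 rad
V = θ·R_c·A = 1.431170·11.7096·237.1250 = 3973.852 mm³

Volume = 3973.852 mm³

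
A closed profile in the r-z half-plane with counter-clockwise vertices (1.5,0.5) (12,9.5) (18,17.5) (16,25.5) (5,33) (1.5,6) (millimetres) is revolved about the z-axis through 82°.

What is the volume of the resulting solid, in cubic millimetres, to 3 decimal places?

Profile (r,z), 6 vertices: (1.5,0.5) (12,9.5) (18,17.5) (16,25.5) (5,33) (1.5,6)
edge 0: (1.5,0.5)→(12,9.5)  cross = 1.5·9.5 − 12·0.5 = 8.2500; (r_i+r_j)·cross = 13.5·8.2500 = 111.3750
edge 1: (12,9.5)→(18,17.5)  cross = 12·17.5 − 18·9.5 = 39.0000; (r_i+r_j)·cross = 30·39.0000 = 1170.0000
edge 2: (18,17.5)→(16,25.5)  cross = 18·25.5 − 16·17.5 = 179.0000; (r_i+r_j)·cross = 34·179.0000 = 6086.0000
edge 3: (16,25.5)→(5,33)  cross = 16·33 − 5·25.5 = 400.5000; (r_i+r_j)·cross = 21·400.5000 = 8410.5000
edge 4: (5,33)→(1.5,6)  cross = 5·6 − 1.5·33 = -19.5000; (r_i+r_j)·cross = 6.5·-19.5000 = -126.7500
edge 5: (1.5,6)→(1.5,0.5)  cross = 1.5·0.5 − 1.5·6 = -8.2500; (r_i+r_j)·cross = 3·-8.2500 = -24.7500
Σcross = 599.0000 → A = |Σcross|/2 = 299.5000 mm²
Σ(r_i+r_j)·cross = 15626.3750 → first moment M = |Σ|/6 = 2604.3958
R_c = M/A = 2604.3958/299.5000 = 8.6958 mm
θ = 82° = 1.431170 rad
V = θ·R_c·A = 1.431170·8.6958·299.5000 = 3727.333 mm³

Volume = 3727.333 mm³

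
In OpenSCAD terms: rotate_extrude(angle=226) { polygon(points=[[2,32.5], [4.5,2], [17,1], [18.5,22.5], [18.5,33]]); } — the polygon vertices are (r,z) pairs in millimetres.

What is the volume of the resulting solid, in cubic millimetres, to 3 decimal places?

Volume = 19408.637 mm³

Profile (r,z), 5 vertices: (2,32.5) (4.5,2) (17,1) (18.5,22.5) (18.5,33)
edge 0: (2,32.5)→(4.5,2)  cross = 2·2 − 4.5·32.5 = -142.2500; (r_i+r_j)·cross = 6.5·-142.2500 = -924.6250
edge 1: (4.5,2)→(17,1)  cross = 4.5·1 − 17·2 = -29.5000; (r_i+r_j)·cross = 21.5·-29.5000 = -634.2500
edge 2: (17,1)→(18.5,22.5)  cross = 17·22.5 − 18.5·1 = 364.0000; (r_i+r_j)·cross = 35.5·364.0000 = 12922.0000
edge 3: (18.5,22.5)→(18.5,33)  cross = 18.5·33 − 18.5·22.5 = 194.2500; (r_i+r_j)·cross = 37·194.2500 = 7187.2500
edge 4: (18.5,33)→(2,32.5)  cross = 18.5·32.5 − 2·33 = 535.2500; (r_i+r_j)·cross = 20.5·535.2500 = 10972.6250
Σcross = 921.7500 → A = |Σcross|/2 = 460.8750 mm²
Σ(r_i+r_j)·cross = 29523.0000 → first moment M = |Σ|/6 = 4920.5000
R_c = M/A = 4920.5000/460.8750 = 10.6764 mm
θ = 226° = 3.944444 rad
V = θ·R_c·A = 3.944444·10.6764·460.8750 = 19408.637 mm³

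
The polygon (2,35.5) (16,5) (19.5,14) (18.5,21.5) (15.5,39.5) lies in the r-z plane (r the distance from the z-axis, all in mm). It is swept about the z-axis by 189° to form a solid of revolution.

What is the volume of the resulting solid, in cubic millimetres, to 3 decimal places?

Volume = 12259.034 mm³

Profile (r,z), 5 vertices: (2,35.5) (16,5) (19.5,14) (18.5,21.5) (15.5,39.5)
edge 0: (2,35.5)→(16,5)  cross = 2·5 − 16·35.5 = -558.0000; (r_i+r_j)·cross = 18·-558.0000 = -10044.0000
edge 1: (16,5)→(19.5,14)  cross = 16·14 − 19.5·5 = 126.5000; (r_i+r_j)·cross = 35.5·126.5000 = 4490.7500
edge 2: (19.5,14)→(18.5,21.5)  cross = 19.5·21.5 − 18.5·14 = 160.2500; (r_i+r_j)·cross = 38·160.2500 = 6089.5000
edge 3: (18.5,21.5)→(15.5,39.5)  cross = 18.5·39.5 − 15.5·21.5 = 397.5000; (r_i+r_j)·cross = 34·397.5000 = 13515.0000
edge 4: (15.5,39.5)→(2,35.5)  cross = 15.5·35.5 − 2·39.5 = 471.2500; (r_i+r_j)·cross = 17.5·471.2500 = 8246.8750
Σcross = 597.5000 → A = |Σcross|/2 = 298.7500 mm²
Σ(r_i+r_j)·cross = 22298.1250 → first moment M = |Σ|/6 = 3716.3542
R_c = M/A = 3716.3542/298.7500 = 12.4397 mm
θ = 189° = 3.298672 rad
V = θ·R_c·A = 3.298672·12.4397·298.7500 = 12259.034 mm³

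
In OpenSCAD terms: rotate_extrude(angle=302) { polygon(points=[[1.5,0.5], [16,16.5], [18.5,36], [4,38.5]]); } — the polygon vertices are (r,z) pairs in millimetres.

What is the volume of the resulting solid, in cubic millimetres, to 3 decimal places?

Profile (r,z), 4 vertices: (1.5,0.5) (16,16.5) (18.5,36) (4,38.5)
edge 0: (1.5,0.5)→(16,16.5)  cross = 1.5·16.5 − 16·0.5 = 16.7500; (r_i+r_j)·cross = 17.5·16.7500 = 293.1250
edge 1: (16,16.5)→(18.5,36)  cross = 16·36 − 18.5·16.5 = 270.7500; (r_i+r_j)·cross = 34.5·270.7500 = 9340.8750
edge 2: (18.5,36)→(4,38.5)  cross = 18.5·38.5 − 4·36 = 568.2500; (r_i+r_j)·cross = 22.5·568.2500 = 12785.6250
edge 3: (4,38.5)→(1.5,0.5)  cross = 4·0.5 − 1.5·38.5 = -55.7500; (r_i+r_j)·cross = 5.5·-55.7500 = -306.6250
Σcross = 800.0000 → A = |Σcross|/2 = 400.0000 mm²
Σ(r_i+r_j)·cross = 22113.0000 → first moment M = |Σ|/6 = 3685.5000
R_c = M/A = 3685.5000/400.0000 = 9.2137 mm
θ = 302° = 5.270894 rad
V = θ·R_c·A = 5.270894·9.2137·400.0000 = 19425.881 mm³

Volume = 19425.881 mm³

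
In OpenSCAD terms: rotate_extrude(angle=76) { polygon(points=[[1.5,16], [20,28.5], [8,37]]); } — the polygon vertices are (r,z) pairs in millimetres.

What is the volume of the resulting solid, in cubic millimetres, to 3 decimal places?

Volume = 2003.797 mm³

Profile (r,z), 3 vertices: (1.5,16) (20,28.5) (8,37)
edge 0: (1.5,16)→(20,28.5)  cross = 1.5·28.5 − 20·16 = -277.2500; (r_i+r_j)·cross = 21.5·-277.2500 = -5960.8750
edge 1: (20,28.5)→(8,37)  cross = 20·37 − 8·28.5 = 512.0000; (r_i+r_j)·cross = 28·512.0000 = 14336.0000
edge 2: (8,37)→(1.5,16)  cross = 8·16 − 1.5·37 = 72.5000; (r_i+r_j)·cross = 9.5·72.5000 = 688.7500
Σcross = 307.2500 → A = |Σcross|/2 = 153.6250 mm²
Σ(r_i+r_j)·cross = 9063.8750 → first moment M = |Σ|/6 = 1510.6458
R_c = M/A = 1510.6458/153.6250 = 9.8333 mm
θ = 76° = 1.326450 rad
V = θ·R_c·A = 1.326450·9.8333·153.6250 = 2003.797 mm³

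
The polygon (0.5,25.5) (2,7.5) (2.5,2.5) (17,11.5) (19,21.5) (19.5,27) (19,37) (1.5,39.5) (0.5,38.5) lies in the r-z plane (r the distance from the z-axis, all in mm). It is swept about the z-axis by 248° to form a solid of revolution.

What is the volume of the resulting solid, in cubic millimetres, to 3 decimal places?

Volume = 22217.401 mm³

Profile (r,z), 9 vertices: (0.5,25.5) (2,7.5) (2.5,2.5) (17,11.5) (19,21.5) (19.5,27) (19,37) (1.5,39.5) (0.5,38.5)
edge 0: (0.5,25.5)→(2,7.5)  cross = 0.5·7.5 − 2·25.5 = -47.2500; (r_i+r_j)·cross = 2.5·-47.2500 = -118.1250
edge 1: (2,7.5)→(2.5,2.5)  cross = 2·2.5 − 2.5·7.5 = -13.7500; (r_i+r_j)·cross = 4.5·-13.7500 = -61.8750
edge 2: (2.5,2.5)→(17,11.5)  cross = 2.5·11.5 − 17·2.5 = -13.7500; (r_i+r_j)·cross = 19.5·-13.7500 = -268.1250
edge 3: (17,11.5)→(19,21.5)  cross = 17·21.5 − 19·11.5 = 147.0000; (r_i+r_j)·cross = 36·147.0000 = 5292.0000
edge 4: (19,21.5)→(19.5,27)  cross = 19·27 − 19.5·21.5 = 93.7500; (r_i+r_j)·cross = 38.5·93.7500 = 3609.3750
edge 5: (19.5,27)→(19,37)  cross = 19.5·37 − 19·27 = 208.5000; (r_i+r_j)·cross = 38.5·208.5000 = 8027.2500
edge 6: (19,37)→(1.5,39.5)  cross = 19·39.5 − 1.5·37 = 695.0000; (r_i+r_j)·cross = 20.5·695.0000 = 14247.5000
edge 7: (1.5,39.5)→(0.5,38.5)  cross = 1.5·38.5 − 0.5·39.5 = 38.0000; (r_i+r_j)·cross = 2·38.0000 = 76.0000
edge 8: (0.5,38.5)→(0.5,25.5)  cross = 0.5·25.5 − 0.5·38.5 = -6.5000; (r_i+r_j)·cross = 1·-6.5000 = -6.5000
Σcross = 1101.0000 → A = |Σcross|/2 = 550.5000 mm²
Σ(r_i+r_j)·cross = 30797.5000 → first moment M = |Σ|/6 = 5132.9167
R_c = M/A = 5132.9167/550.5000 = 9.3241 mm
θ = 248° = 4.328417 rad
V = θ·R_c·A = 4.328417·9.3241·550.5000 = 22217.401 mm³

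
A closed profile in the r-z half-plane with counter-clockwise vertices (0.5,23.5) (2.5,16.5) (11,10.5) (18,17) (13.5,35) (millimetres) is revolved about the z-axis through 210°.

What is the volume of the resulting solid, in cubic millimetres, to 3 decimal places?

Volume = 8861.746 mm³

Profile (r,z), 5 vertices: (0.5,23.5) (2.5,16.5) (11,10.5) (18,17) (13.5,35)
edge 0: (0.5,23.5)→(2.5,16.5)  cross = 0.5·16.5 − 2.5·23.5 = -50.5000; (r_i+r_j)·cross = 3·-50.5000 = -151.5000
edge 1: (2.5,16.5)→(11,10.5)  cross = 2.5·10.5 − 11·16.5 = -155.2500; (r_i+r_j)·cross = 13.5·-155.2500 = -2095.8750
edge 2: (11,10.5)→(18,17)  cross = 11·17 − 18·10.5 = -2.0000; (r_i+r_j)·cross = 29·-2.0000 = -58.0000
edge 3: (18,17)→(13.5,35)  cross = 18·35 − 13.5·17 = 400.5000; (r_i+r_j)·cross = 31.5·400.5000 = 12615.7500
edge 4: (13.5,35)→(0.5,23.5)  cross = 13.5·23.5 − 0.5·35 = 299.7500; (r_i+r_j)·cross = 14·299.7500 = 4196.5000
Σcross = 492.5000 → A = |Σcross|/2 = 246.2500 mm²
Σ(r_i+r_j)·cross = 14506.8750 → first moment M = |Σ|/6 = 2417.8125
R_c = M/A = 2417.8125/246.2500 = 9.8185 mm
θ = 210° = 3.665191 rad
V = θ·R_c·A = 3.665191·9.8185·246.2500 = 8861.746 mm³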